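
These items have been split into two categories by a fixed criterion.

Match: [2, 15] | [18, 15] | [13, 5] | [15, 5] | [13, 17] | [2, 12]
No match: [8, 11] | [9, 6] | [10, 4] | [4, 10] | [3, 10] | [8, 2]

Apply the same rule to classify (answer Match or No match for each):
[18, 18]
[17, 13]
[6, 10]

Match, Match, No match

'Match' ⟺ max ≥ 12.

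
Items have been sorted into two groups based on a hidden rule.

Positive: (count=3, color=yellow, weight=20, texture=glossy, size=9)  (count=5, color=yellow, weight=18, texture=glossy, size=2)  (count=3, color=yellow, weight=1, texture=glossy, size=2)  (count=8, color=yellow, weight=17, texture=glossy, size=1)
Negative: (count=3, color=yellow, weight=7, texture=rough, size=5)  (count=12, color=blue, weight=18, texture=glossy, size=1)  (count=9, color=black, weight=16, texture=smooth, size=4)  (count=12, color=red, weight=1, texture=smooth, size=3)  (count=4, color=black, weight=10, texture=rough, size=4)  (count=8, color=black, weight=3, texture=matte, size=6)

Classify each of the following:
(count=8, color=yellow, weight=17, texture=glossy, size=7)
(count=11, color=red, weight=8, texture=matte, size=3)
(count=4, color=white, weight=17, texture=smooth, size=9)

Positive, Negative, Negative

A rule that fits every label: texture is glossy AND color is yellow — true of each 'Positive' example, false of each 'Negative' one.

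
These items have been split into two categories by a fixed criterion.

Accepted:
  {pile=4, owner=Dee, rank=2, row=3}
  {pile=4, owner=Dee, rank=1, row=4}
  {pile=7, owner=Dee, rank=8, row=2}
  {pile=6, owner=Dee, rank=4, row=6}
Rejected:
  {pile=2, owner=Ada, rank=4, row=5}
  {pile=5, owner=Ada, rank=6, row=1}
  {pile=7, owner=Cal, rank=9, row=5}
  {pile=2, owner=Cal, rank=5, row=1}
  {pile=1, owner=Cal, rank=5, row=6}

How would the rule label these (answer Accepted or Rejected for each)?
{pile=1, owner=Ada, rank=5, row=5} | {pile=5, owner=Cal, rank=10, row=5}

Comparing the two groups points to one rule — owner is Dee.
{pile=1, owner=Ada, rank=5, row=5} → owner is Ada → Rejected.
{pile=5, owner=Cal, rank=10, row=5} → owner is Cal → Rejected.

Rejected, Rejected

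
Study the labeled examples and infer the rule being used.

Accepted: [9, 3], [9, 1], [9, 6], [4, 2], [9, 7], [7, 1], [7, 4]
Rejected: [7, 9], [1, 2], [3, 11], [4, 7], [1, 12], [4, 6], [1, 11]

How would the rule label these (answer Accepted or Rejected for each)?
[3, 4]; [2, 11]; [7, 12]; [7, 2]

Rejected, Rejected, Rejected, Accepted

All 'Accepted' examples share one property — first > second — and every 'Rejected' example lacks it.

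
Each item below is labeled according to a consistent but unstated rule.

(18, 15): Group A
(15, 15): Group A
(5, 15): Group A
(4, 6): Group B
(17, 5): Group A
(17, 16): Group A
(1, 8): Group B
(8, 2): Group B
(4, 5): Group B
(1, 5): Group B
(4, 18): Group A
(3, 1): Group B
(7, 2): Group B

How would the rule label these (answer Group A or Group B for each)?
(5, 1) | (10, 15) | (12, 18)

Group B, Group A, Group A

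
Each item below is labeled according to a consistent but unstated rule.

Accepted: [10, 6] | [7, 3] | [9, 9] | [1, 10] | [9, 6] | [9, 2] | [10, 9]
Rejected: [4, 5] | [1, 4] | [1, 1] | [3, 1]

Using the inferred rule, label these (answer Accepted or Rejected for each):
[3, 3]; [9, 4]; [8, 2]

The common property of the 'Accepted' items is: sum ≥ 10. No 'Rejected' item has it.
Rejected: [3, 3], since 3+3 = 6.
Accepted: [9, 4], since 9+4 = 13.
Accepted: [8, 2], since 8+2 = 10.

Rejected, Accepted, Accepted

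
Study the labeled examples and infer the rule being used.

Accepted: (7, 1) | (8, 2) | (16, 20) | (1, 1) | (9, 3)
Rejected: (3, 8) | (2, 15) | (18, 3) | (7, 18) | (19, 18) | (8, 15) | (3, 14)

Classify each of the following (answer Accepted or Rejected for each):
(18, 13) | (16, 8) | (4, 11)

Rejected, Accepted, Rejected

The classifier is using: sum is even.
(18, 13): 18+13 = 31, lacks this property → Rejected.
(16, 8): 16+8 = 24, checks out → Accepted.
(4, 11): 4+11 = 15, lacks this property → Rejected.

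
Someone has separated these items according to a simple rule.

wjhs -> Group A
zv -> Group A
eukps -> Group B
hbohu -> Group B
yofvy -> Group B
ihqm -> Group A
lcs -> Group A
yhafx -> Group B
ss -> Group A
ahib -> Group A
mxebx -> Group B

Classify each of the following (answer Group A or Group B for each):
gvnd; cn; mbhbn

Every 'Group A' example satisfies: length ≤ 4. None of the 'Group B' examples do.

Group A, Group A, Group B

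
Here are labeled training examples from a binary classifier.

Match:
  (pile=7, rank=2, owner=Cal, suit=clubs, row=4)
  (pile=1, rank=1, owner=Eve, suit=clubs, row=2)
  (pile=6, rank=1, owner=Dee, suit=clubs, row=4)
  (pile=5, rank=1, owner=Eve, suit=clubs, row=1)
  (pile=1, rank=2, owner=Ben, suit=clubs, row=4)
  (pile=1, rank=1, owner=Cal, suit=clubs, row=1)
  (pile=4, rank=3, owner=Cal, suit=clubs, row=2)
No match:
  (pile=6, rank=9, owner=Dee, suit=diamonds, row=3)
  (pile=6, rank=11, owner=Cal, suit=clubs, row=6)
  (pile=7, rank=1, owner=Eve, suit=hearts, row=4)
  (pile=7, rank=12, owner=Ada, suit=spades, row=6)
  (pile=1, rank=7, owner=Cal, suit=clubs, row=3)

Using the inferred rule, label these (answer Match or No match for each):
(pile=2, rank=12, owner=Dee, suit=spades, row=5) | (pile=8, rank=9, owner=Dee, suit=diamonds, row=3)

No match, No match

The distinguishing property — suit is clubs AND rank ≤ 3 — holds for all the 'Match' cases and none of the 'No match' cases.
(pile=2, rank=12, owner=Dee, suit=spades, row=5) → suit is spades, rank = 12 → No match.
(pile=8, rank=9, owner=Dee, suit=diamonds, row=3) → suit is diamonds, rank = 9 → No match.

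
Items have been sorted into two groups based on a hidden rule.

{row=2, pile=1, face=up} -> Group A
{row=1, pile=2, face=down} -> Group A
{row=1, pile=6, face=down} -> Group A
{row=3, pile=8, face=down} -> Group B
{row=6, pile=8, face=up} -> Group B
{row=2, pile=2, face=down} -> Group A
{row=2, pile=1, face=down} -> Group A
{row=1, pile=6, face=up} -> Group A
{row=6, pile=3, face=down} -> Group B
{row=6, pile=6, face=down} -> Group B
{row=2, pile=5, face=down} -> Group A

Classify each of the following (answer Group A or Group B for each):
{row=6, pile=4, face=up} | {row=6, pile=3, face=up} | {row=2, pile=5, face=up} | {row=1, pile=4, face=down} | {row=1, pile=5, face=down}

Group B, Group B, Group A, Group A, Group A

Every 'Group A' example satisfies: row ≤ 2. None of the 'Group B' examples do.
{row=6, pile=4, face=up} — row = 6, hence Group B.
{row=6, pile=3, face=up} — row = 6, hence Group B.
{row=2, pile=5, face=up} — row = 2, hence Group A.
{row=1, pile=4, face=down} — row = 1, hence Group A.
{row=1, pile=5, face=down} — row = 1, hence Group A.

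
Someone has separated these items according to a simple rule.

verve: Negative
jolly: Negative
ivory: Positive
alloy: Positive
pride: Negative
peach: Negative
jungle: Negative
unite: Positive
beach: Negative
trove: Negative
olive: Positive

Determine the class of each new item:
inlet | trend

Positive, Negative

Every 'Positive' example satisfies: starts with a vowel. None of the 'Negative' examples do.
inlet → starts with 'i' → Positive.
trend → starts with 't' → Negative.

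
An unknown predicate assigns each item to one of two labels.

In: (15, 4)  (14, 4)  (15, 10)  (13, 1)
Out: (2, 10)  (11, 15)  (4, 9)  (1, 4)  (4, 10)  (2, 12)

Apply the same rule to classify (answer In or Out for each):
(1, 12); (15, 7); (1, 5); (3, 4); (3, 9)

Rule: first > second. This holds for each 'In' example and fails for each 'Out' one.
(1, 12) → 1 < 12 → Out.
(15, 7) → 15 > 7 → In.
(1, 5) → 1 < 5 → Out.
(3, 4) → 3 < 4 → Out.
(3, 9) → 3 < 9 → Out.

Out, In, Out, Out, Out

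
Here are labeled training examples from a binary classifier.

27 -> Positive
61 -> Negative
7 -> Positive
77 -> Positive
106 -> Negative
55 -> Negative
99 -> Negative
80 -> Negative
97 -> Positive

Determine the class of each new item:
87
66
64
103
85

The classifier is using: ends in digit 7.
87 — last digit 7, hence Positive. 66 — last digit 6, hence Negative. 64 — last digit 4, hence Negative. 103 — last digit 3, hence Negative. 85 — last digit 5, hence Negative.

Positive, Negative, Negative, Negative, Negative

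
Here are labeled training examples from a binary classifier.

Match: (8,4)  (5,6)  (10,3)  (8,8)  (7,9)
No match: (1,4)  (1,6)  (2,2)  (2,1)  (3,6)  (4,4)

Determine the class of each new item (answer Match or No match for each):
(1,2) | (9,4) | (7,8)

No match, Match, Match

All 'Match' examples share one property — sum ≥ 11 — and every 'No match' example lacks it.
(1,2) — 1+2 = 3, hence No match.
(9,4) — 9+4 = 13, hence Match.
(7,8) — 7+8 = 15, hence Match.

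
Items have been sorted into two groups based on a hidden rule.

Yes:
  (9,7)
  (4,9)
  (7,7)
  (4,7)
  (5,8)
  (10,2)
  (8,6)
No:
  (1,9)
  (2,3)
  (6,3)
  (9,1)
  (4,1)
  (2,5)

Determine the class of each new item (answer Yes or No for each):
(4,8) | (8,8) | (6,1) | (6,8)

The pattern is that an item is 'Yes' exactly when: sum ≥ 11.

Yes, Yes, No, Yes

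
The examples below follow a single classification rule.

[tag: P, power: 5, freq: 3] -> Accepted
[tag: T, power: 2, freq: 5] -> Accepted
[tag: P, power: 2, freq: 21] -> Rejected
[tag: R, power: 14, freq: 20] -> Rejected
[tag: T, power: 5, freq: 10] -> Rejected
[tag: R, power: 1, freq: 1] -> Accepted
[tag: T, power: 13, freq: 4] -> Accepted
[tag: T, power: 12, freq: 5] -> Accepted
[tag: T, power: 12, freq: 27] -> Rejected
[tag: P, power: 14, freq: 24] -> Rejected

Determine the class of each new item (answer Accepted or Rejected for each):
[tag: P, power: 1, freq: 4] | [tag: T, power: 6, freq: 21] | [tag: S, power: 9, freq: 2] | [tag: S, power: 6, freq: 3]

A rule that fits every label: freq ≤ 5 — true of each 'Accepted' example, false of each 'Rejected' one.
[tag: P, power: 1, freq: 4]: freq = 4 — passes, so Accepted.
[tag: T, power: 6, freq: 21]: freq = 21 — lacks this property, so Rejected.
[tag: S, power: 9, freq: 2]: freq = 2 — passes, so Accepted.
[tag: S, power: 6, freq: 3]: freq = 3 — passes, so Accepted.

Accepted, Rejected, Accepted, Accepted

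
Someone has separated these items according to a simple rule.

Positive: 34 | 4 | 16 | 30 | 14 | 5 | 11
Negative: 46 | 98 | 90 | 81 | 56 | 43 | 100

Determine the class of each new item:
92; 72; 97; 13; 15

Negative, Negative, Negative, Positive, Positive

Every 'Positive' example satisfies: at most 34. None of the 'Negative' examples do.
92 — 92 > 34, hence Negative.
72 — 72 > 34, hence Negative.
97 — 97 > 34, hence Negative.
13 — 13 ≤ 34, hence Positive.
15 — 15 ≤ 34, hence Positive.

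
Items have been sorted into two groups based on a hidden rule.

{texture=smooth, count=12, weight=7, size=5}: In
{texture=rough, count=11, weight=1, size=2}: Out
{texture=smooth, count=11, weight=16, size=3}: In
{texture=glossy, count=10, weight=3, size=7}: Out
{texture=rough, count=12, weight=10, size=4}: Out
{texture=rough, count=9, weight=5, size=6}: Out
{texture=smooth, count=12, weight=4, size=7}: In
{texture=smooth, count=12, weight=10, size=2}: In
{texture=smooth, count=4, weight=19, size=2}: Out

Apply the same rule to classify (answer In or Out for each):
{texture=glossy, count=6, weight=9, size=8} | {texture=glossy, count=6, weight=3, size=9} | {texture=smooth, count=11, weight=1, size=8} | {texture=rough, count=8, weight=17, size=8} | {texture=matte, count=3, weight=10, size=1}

Out, Out, In, Out, Out

The common property of the 'In' items is: texture is smooth AND count ≥ 9. No 'Out' item has it.
{texture=glossy, count=6, weight=9, size=8} → texture is glossy, count = 6 → Out.
{texture=glossy, count=6, weight=3, size=9} → texture is glossy, count = 6 → Out.
{texture=smooth, count=11, weight=1, size=8} → texture is smooth, count = 11 → In.
{texture=rough, count=8, weight=17, size=8} → texture is rough, count = 8 → Out.
{texture=matte, count=3, weight=10, size=1} → texture is matte, count = 3 → Out.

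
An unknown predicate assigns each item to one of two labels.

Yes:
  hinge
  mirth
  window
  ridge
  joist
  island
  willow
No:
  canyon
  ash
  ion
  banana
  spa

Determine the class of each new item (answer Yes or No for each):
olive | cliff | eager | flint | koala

The simplest hypothesis consistent with all the labels is: length ≥ 5 AND contains 'i'.
Yes: olive, since length 5, has 'i'.
Yes: cliff, since length 5, has 'i'.
No: eager, since length 5, no 'i'.
Yes: flint, since length 5, has 'i'.
No: koala, since length 5, no 'i'.

Yes, Yes, No, Yes, No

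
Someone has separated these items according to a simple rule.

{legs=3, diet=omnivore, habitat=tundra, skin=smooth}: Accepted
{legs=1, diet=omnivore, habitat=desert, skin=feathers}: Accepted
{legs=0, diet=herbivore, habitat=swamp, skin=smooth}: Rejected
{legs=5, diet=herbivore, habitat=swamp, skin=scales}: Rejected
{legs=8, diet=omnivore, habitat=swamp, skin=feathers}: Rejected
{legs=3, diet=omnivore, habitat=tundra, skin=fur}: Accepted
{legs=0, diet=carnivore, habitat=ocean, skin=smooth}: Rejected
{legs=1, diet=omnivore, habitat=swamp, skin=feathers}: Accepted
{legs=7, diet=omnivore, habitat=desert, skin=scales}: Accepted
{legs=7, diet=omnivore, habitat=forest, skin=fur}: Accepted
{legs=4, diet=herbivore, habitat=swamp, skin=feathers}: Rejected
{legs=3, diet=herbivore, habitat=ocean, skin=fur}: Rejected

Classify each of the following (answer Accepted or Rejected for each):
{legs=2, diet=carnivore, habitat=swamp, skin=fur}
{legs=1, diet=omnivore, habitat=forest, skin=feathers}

The simplest hypothesis consistent with all the labels is: diet is omnivore AND legs ≤ 7.

Rejected, Accepted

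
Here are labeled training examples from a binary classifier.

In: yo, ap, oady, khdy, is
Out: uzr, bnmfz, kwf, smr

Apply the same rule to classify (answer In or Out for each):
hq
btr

The rule appears to be: even length.
hq: length 2 — qualifies, so In. btr: length 3 — doesn't qualify, so Out.

In, Out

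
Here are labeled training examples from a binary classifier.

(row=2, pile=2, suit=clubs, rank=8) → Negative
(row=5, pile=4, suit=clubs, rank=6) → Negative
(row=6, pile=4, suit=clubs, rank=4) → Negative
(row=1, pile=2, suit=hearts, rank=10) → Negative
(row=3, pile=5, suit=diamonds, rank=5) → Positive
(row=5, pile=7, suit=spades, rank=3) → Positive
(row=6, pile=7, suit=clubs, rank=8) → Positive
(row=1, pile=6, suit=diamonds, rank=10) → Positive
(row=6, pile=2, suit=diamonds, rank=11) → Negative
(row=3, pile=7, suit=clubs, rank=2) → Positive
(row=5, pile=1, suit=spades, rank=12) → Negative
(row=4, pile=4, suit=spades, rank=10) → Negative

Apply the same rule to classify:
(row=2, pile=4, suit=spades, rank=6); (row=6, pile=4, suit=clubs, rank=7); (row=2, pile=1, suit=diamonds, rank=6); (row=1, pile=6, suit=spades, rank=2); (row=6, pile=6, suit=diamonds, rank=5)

Negative, Negative, Negative, Positive, Positive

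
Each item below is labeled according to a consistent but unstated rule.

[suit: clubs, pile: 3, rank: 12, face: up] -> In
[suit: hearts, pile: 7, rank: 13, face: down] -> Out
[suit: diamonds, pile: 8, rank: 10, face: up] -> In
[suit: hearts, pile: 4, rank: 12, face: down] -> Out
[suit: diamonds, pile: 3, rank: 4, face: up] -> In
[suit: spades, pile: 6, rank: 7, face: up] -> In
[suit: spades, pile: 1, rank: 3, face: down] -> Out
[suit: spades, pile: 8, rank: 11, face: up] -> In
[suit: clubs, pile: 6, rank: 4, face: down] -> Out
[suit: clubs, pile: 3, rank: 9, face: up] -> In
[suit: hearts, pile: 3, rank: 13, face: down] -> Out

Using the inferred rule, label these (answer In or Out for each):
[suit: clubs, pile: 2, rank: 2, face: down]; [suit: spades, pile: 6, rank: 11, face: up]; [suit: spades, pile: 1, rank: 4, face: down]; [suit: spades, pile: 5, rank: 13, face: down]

Out, In, Out, Out

The common property of the 'In' items is: face is up. No 'Out' item has it.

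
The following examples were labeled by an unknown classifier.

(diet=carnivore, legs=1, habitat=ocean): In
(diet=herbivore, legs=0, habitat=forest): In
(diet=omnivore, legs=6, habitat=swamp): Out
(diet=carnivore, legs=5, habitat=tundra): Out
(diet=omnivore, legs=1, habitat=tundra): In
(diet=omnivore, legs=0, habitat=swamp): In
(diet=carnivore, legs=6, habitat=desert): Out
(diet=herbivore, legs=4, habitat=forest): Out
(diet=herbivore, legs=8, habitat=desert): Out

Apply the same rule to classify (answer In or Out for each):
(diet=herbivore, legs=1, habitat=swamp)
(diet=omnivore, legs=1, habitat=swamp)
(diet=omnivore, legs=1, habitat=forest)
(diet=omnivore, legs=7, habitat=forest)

A rule that fits every label: legs ≤ 1 — true of each 'In' example, false of each 'Out' one.

In, In, In, Out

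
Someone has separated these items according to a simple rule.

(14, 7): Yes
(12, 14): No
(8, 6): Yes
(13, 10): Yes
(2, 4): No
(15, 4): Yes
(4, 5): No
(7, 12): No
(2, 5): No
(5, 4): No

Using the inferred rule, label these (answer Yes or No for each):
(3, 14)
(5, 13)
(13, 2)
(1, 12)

No, No, Yes, No

'Yes' ⟺ first > second AND sum ≥ 14.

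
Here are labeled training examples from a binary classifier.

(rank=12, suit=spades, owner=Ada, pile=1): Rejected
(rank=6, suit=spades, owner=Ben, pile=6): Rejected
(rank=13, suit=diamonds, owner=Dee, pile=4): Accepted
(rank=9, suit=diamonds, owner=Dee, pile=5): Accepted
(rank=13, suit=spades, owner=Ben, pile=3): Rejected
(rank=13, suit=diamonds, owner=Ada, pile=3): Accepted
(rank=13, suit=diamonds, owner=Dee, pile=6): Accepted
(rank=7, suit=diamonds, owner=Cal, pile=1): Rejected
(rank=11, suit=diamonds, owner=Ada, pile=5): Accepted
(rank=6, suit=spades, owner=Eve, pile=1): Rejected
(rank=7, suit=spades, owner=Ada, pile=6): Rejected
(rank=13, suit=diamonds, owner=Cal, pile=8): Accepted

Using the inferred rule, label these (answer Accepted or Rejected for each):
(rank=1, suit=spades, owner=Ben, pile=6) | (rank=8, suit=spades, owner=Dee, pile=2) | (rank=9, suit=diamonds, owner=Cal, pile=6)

Rejected, Rejected, Accepted

All 'Accepted' examples share one property — suit is diamonds AND pile ≥ 3 — and every 'Rejected' example lacks it.
(rank=1, suit=spades, owner=Ben, pile=6): suit is spades, pile = 6 — does not fit, so Rejected. (rank=8, suit=spades, owner=Dee, pile=2): suit is spades, pile = 2 — does not fit, so Rejected. (rank=9, suit=diamonds, owner=Cal, pile=6): suit is diamonds, pile = 6 — satisfies this, so Accepted.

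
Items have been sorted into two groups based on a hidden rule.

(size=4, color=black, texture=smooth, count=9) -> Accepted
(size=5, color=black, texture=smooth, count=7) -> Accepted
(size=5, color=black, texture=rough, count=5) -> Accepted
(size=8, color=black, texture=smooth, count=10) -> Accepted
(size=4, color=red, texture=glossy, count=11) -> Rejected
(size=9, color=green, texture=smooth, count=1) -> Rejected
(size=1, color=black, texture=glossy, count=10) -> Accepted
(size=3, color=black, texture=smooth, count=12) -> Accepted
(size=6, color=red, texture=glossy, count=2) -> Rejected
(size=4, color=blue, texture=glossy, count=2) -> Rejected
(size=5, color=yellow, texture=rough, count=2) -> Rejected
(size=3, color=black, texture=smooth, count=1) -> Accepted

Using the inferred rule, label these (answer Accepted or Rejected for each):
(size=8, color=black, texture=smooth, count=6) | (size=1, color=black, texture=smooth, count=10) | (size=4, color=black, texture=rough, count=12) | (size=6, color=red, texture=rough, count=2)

Accepted, Accepted, Accepted, Rejected

The distinguishing property — color is black — holds for all the 'Accepted' cases and none of the 'Rejected' cases.
Accepted: (size=8, color=black, texture=smooth, count=6), since color is black. Accepted: (size=1, color=black, texture=smooth, count=10), since color is black. Accepted: (size=4, color=black, texture=rough, count=12), since color is black. Rejected: (size=6, color=red, texture=rough, count=2), since color is red.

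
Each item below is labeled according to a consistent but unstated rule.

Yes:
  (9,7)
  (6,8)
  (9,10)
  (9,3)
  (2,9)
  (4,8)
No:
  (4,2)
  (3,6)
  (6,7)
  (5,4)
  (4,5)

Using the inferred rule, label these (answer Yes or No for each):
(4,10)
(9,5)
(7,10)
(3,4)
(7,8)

Yes, Yes, Yes, No, Yes

'Yes' ⟺ max ≥ 8.
(4,10): max 10, matches → Yes.
(9,5): max 9, matches → Yes.
(7,10): max 10, matches → Yes.
(3,4): max 4, lacks this property → No.
(7,8): max 8, matches → Yes.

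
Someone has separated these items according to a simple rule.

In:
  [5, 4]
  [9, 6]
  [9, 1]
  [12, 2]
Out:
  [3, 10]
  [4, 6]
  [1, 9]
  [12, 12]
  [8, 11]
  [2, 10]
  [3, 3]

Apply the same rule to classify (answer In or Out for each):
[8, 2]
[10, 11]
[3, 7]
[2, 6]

Comparing the two groups points to one rule — first > second.
[8, 2]: 8 > 2 — meets the rule, so In. [10, 11]: 10 < 11 — fails the rule, so Out. [3, 7]: 3 < 7 — fails the rule, so Out. [2, 6]: 2 < 6 — fails the rule, so Out.

In, Out, Out, Out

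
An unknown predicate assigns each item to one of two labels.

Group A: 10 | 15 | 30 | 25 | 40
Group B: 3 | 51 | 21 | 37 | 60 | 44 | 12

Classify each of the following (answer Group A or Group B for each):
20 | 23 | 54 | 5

Group A, Group B, Group B, Group A

A rule that fits every label: multiple of 5 AND at most 40 — true of each 'Group A' example, false of each 'Group B' one.
20 — 20 = 5·4, 20 ≤ 40, hence Group A.
23 — 23 = 5·4 + 3, 23 ≤ 40, hence Group B.
54 — 54 = 5·10 + 4, 54 > 40, hence Group B.
5 — 5 = 5·1, 5 ≤ 40, hence Group A.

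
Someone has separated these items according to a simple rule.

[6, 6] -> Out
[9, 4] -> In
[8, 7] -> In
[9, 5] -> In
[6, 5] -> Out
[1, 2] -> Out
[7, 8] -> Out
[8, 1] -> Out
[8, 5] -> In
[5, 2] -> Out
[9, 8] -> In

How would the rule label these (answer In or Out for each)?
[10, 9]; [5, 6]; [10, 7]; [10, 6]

The simplest hypothesis consistent with all the labels is: first > second AND sum ≥ 12.
[10, 9] → 10 > 9, 10+9 = 19 → In.
[5, 6] → 5 < 6, 5+6 = 11 → Out.
[10, 7] → 10 > 7, 10+7 = 17 → In.
[10, 6] → 10 > 6, 10+6 = 16 → In.

In, Out, In, In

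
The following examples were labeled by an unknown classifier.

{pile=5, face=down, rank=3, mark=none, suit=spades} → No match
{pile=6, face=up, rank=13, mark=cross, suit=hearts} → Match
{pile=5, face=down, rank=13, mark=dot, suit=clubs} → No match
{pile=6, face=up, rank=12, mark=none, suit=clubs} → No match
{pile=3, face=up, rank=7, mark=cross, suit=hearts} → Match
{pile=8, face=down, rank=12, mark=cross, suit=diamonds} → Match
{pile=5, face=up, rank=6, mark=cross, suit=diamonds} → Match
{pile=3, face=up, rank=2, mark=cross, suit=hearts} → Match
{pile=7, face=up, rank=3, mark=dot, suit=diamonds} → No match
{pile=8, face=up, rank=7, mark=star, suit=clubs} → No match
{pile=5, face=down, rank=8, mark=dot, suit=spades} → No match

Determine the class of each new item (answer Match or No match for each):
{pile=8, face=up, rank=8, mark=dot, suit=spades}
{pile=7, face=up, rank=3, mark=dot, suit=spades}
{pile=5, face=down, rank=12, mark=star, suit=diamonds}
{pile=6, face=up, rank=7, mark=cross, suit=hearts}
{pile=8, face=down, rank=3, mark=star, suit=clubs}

No match, No match, No match, Match, No match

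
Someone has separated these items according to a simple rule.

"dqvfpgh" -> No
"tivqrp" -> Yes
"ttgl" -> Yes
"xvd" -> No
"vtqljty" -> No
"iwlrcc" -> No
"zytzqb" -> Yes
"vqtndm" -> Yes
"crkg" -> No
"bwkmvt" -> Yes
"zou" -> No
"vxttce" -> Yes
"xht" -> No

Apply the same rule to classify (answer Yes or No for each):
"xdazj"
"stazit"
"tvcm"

No, Yes, Yes

The classifier is using: even length AND contains 't'.
"xdazj" — length 5, no 't', hence No.
"stazit" — length 6, has 't', hence Yes.
"tvcm" — length 4, has 't', hence Yes.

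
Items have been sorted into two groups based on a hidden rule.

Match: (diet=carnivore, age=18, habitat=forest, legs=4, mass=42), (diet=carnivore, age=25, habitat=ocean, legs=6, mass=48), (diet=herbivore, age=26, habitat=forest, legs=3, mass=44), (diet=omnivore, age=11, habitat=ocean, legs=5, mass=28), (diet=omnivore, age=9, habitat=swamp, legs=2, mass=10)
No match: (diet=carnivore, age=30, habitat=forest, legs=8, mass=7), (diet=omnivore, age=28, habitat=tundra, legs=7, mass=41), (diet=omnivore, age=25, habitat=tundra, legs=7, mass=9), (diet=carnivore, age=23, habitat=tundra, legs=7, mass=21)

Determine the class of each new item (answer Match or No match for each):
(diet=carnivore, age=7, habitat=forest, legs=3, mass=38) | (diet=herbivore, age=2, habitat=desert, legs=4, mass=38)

Match, Match

One predicate separates the groups cleanly: legs ≤ 6.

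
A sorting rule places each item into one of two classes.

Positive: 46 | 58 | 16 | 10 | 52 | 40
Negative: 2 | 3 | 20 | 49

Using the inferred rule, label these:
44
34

Looking at the examples, the only property every 'Positive' case has and every 'Negative' case lacks is: ≡ 4 (mod 6).

Negative, Positive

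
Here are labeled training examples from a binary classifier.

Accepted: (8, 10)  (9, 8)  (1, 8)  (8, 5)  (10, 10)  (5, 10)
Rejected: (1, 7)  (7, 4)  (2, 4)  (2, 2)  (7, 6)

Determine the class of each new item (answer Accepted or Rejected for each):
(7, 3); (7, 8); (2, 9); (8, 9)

The classifier is using: max ≥ 8.
(7, 3): max 7 — does not fit, so Rejected.
(7, 8): max 8 — qualifies, so Accepted.
(2, 9): max 9 — qualifies, so Accepted.
(8, 9): max 9 — qualifies, so Accepted.

Rejected, Accepted, Accepted, Accepted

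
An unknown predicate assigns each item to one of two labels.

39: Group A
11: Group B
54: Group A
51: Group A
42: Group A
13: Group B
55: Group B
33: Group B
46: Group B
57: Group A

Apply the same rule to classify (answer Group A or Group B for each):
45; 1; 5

Group A, Group B, Group B

A rule that fits every label: multiple of 3 AND at least 39 — true of each 'Group A' example, false of each 'Group B' one.
45: Group A (45 = 3·15, 45 ≥ 39). 1: Group B (1 = 3·0 + 1, 1 < 39). 5: Group B (5 = 3·1 + 2, 5 < 39).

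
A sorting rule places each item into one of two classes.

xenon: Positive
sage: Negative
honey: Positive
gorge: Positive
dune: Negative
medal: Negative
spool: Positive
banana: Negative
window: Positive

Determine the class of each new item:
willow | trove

Positive, Positive

Checking candidate rules against both groups, what survives is: contains 'o'.
willow: Positive (has 'o').
trove: Positive (has 'o').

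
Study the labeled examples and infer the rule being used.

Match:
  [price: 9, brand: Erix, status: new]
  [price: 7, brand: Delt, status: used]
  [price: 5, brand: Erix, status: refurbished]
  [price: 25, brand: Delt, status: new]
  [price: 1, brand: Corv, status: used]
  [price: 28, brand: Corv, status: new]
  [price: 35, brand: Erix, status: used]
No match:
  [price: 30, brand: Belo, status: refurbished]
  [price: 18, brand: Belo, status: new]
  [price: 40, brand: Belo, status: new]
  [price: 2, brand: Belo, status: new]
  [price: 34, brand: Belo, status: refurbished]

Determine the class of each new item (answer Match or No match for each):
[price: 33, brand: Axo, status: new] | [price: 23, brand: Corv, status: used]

All 'Match' examples share one property — brand is not Belo — and every 'No match' example lacks it.
Match: [price: 33, brand: Axo, status: new], since brand is Axo. Match: [price: 23, brand: Corv, status: used], since brand is Corv.

Match, Match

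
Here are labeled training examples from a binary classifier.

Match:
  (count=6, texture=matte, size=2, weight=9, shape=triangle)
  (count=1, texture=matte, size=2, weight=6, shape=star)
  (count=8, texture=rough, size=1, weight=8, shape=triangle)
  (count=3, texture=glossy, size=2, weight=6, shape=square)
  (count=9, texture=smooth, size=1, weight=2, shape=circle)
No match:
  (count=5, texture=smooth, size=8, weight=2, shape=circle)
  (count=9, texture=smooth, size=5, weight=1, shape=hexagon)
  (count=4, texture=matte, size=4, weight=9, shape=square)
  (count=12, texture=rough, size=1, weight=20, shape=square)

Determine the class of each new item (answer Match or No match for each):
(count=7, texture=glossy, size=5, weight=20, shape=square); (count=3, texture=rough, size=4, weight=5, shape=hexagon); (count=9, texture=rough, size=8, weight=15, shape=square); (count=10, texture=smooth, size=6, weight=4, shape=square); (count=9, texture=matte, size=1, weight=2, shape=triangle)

The rule appears to be: size ≤ 2 AND count ≤ 9.
(count=7, texture=glossy, size=5, weight=20, shape=square): size = 5, count = 7 — does not fit, so No match.
(count=3, texture=rough, size=4, weight=5, shape=hexagon): size = 4, count = 3 — does not fit, so No match.
(count=9, texture=rough, size=8, weight=15, shape=square): size = 8, count = 9 — does not fit, so No match.
(count=10, texture=smooth, size=6, weight=4, shape=square): size = 6, count = 10 — does not fit, so No match.
(count=9, texture=matte, size=1, weight=2, shape=triangle): size = 1, count = 9 — fits, so Match.

No match, No match, No match, No match, Match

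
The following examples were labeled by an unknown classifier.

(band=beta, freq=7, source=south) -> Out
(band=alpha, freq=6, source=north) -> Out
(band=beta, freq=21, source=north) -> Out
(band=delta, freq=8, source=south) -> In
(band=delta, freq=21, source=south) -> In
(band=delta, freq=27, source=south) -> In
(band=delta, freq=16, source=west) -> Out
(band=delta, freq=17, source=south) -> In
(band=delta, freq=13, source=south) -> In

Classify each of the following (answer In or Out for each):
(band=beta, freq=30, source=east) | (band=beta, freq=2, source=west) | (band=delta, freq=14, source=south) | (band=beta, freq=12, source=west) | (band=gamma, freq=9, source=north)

One predicate separates the groups cleanly: band is delta AND source is south.
(band=beta, freq=30, source=east): band is beta, source is east, does not fit → Out.
(band=beta, freq=2, source=west): band is beta, source is west, does not fit → Out.
(band=delta, freq=14, source=south): band is delta, source is south, meets the rule → In.
(band=beta, freq=12, source=west): band is beta, source is west, does not fit → Out.
(band=gamma, freq=9, source=north): band is gamma, source is north, does not fit → Out.

Out, Out, In, Out, Out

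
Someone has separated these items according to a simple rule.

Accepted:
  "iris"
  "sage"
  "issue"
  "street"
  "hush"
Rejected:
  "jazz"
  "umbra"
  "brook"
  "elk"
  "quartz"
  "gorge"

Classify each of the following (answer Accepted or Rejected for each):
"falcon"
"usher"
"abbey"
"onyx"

Rejected, Accepted, Rejected, Rejected

Checking candidate rules against both groups, what survives is: contains 's'.
"falcon": Rejected (no 's').
"usher": Accepted (has 's').
"abbey": Rejected (no 's').
"onyx": Rejected (no 's').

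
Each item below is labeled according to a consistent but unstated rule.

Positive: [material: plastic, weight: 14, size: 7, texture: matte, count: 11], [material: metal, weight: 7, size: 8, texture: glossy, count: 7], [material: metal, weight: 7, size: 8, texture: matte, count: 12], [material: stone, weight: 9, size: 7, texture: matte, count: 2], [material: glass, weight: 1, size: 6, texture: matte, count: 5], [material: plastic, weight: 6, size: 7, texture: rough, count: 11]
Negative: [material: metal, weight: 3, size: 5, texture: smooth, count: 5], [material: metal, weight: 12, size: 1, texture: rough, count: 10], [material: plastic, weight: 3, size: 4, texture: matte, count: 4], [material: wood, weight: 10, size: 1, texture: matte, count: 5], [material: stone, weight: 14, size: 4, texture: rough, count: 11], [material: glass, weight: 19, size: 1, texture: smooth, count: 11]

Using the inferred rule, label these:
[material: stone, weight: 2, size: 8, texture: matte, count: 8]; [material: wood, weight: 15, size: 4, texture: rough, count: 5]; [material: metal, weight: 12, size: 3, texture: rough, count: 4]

Positive, Negative, Negative

The common property of the 'Positive' items is: size ≥ 6. No 'Negative' item has it.
[material: stone, weight: 2, size: 8, texture: matte, count: 8] → size = 8 → Positive. [material: wood, weight: 15, size: 4, texture: rough, count: 5] → size = 4 → Negative. [material: metal, weight: 12, size: 3, texture: rough, count: 4] → size = 3 → Negative.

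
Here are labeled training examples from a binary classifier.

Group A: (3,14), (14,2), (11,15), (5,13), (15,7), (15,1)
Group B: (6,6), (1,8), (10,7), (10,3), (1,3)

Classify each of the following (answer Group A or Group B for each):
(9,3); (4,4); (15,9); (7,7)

Group B, Group B, Group A, Group B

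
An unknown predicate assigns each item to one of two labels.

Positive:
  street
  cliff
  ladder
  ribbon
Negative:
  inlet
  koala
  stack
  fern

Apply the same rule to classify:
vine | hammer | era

Comparing the two groups points to one rule — has a double letter.

Negative, Positive, Negative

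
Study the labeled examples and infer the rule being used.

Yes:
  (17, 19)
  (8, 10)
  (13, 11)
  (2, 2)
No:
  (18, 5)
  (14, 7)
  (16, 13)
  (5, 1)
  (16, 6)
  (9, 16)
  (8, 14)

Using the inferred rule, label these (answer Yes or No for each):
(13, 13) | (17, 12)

Yes, No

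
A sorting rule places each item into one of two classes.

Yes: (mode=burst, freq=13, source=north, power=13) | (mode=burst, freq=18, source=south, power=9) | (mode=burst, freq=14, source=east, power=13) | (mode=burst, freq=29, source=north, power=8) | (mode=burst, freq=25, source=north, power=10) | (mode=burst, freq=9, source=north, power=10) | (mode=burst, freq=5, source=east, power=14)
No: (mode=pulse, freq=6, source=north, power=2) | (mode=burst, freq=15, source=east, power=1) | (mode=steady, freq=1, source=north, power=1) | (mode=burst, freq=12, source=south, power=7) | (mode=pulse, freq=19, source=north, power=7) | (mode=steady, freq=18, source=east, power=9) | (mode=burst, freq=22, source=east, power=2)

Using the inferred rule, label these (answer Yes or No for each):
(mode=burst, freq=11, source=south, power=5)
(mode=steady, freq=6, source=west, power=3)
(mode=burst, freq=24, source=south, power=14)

'Yes' ⟺ mode is burst AND power ≥ 8.
No: (mode=burst, freq=11, source=south, power=5), since mode is burst, power = 5. No: (mode=steady, freq=6, source=west, power=3), since mode is steady, power = 3. Yes: (mode=burst, freq=24, source=south, power=14), since mode is burst, power = 14.

No, No, Yes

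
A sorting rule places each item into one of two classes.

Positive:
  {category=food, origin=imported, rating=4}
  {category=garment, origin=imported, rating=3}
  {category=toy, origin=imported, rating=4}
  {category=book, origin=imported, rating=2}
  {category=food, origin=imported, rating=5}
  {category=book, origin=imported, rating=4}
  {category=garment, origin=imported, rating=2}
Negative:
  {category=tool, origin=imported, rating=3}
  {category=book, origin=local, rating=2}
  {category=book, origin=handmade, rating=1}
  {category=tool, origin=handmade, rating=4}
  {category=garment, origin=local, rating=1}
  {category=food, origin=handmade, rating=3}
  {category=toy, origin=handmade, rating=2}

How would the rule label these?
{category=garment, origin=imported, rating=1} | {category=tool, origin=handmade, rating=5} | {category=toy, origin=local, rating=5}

The classifier is using: origin is imported AND category is not tool.
{category=garment, origin=imported, rating=1} → origin is imported, category is garment → Positive.
{category=tool, origin=handmade, rating=5} → origin is handmade, category is tool → Negative.
{category=toy, origin=local, rating=5} → origin is local, category is toy → Negative.

Positive, Negative, Negative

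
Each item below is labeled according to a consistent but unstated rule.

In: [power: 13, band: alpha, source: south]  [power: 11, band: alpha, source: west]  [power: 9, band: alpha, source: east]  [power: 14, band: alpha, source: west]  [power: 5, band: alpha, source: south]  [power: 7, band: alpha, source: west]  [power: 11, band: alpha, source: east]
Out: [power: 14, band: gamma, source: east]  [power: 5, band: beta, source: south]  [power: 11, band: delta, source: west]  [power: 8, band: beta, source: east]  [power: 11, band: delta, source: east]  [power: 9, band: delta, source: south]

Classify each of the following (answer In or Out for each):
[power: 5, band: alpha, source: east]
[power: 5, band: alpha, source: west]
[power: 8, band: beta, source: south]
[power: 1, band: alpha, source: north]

'In' ⟺ band is alpha.
[power: 5, band: alpha, source: east] → band is alpha → In. [power: 5, band: alpha, source: west] → band is alpha → In. [power: 8, band: beta, source: south] → band is beta → Out. [power: 1, band: alpha, source: north] → band is alpha → In.

In, In, Out, In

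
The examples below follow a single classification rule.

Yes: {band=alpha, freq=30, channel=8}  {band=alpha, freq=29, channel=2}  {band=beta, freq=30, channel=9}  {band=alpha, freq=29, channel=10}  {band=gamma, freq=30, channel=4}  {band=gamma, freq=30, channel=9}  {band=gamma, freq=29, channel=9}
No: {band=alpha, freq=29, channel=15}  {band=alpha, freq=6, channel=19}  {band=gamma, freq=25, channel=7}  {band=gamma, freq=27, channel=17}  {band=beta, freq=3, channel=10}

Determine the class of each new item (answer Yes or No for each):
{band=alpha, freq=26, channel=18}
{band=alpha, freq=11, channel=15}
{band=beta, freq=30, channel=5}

The classifier is using: channel ≤ 10 AND freq ≥ 27.
No: {band=alpha, freq=26, channel=18}, since channel = 18, freq = 26. No: {band=alpha, freq=11, channel=15}, since channel = 15, freq = 11. Yes: {band=beta, freq=30, channel=5}, since channel = 5, freq = 30.

No, No, Yes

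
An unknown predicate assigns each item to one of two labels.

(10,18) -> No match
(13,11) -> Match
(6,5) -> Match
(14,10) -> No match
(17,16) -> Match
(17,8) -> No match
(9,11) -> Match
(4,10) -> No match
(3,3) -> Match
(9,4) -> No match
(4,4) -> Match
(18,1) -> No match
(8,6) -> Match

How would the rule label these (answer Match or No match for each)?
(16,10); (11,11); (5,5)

The distinguishing property — |first − second| ≤ 2 — holds for all the 'Match' cases and none of the 'No match' cases.
No match: (16,10), since |16−10| = 6.
Match: (11,11), since |11−11| = 0.
Match: (5,5), since |5−5| = 0.

No match, Match, Match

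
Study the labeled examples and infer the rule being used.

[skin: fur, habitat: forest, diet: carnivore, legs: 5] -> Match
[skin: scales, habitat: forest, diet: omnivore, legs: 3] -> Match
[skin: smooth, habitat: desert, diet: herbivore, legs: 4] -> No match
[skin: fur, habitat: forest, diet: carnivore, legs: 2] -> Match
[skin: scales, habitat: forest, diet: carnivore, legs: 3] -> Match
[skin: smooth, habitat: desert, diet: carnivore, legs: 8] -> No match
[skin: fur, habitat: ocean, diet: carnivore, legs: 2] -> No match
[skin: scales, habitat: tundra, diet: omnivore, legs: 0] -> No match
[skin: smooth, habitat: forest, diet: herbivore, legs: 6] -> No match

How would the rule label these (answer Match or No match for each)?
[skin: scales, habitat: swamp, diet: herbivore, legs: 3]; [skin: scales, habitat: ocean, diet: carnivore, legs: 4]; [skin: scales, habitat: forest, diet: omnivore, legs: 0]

No match, No match, Match

Rule: habitat is forest AND legs ≤ 5. This holds for each 'Match' example and fails for each 'No match' one.
[skin: scales, habitat: swamp, diet: herbivore, legs: 3]: habitat is swamp, legs = 3 — lacks this property, so No match.
[skin: scales, habitat: ocean, diet: carnivore, legs: 4]: habitat is ocean, legs = 4 — lacks this property, so No match.
[skin: scales, habitat: forest, diet: omnivore, legs: 0]: habitat is forest, legs = 0 — passes, so Match.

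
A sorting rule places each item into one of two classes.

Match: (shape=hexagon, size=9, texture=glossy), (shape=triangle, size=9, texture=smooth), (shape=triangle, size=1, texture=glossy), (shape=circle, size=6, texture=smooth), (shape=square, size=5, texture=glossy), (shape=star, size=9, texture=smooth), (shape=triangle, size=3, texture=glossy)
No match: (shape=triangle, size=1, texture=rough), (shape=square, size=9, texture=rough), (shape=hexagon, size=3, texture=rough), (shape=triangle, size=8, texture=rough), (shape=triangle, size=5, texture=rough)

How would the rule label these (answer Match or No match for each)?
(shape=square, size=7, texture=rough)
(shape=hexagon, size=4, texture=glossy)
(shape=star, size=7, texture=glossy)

Every 'Match' example satisfies: texture is not rough. None of the 'No match' examples do.
(shape=square, size=7, texture=rough): No match (texture is rough). (shape=hexagon, size=4, texture=glossy): Match (texture is glossy). (shape=star, size=7, texture=glossy): Match (texture is glossy).

No match, Match, Match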